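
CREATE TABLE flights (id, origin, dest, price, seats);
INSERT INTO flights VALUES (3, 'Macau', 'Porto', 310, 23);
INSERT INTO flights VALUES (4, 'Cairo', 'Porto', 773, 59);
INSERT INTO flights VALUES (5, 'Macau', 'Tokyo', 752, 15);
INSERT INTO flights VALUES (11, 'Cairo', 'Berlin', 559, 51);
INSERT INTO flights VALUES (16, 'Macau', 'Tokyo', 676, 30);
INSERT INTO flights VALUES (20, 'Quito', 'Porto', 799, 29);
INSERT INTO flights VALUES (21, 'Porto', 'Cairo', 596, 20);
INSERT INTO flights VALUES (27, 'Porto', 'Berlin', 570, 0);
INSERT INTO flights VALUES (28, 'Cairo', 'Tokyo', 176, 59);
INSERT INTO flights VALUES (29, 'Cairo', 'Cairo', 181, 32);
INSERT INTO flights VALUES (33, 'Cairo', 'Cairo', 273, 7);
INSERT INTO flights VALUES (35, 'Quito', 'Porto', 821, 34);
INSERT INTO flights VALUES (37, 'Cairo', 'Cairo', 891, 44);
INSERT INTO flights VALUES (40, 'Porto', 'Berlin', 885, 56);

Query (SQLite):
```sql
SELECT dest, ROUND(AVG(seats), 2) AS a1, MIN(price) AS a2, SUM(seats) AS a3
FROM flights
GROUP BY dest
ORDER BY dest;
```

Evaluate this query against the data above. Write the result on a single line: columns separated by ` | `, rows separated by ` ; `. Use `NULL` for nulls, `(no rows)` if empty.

Berlin | 35.67 | 559 | 107 ; Cairo | 25.75 | 181 | 103 ; Porto | 36.25 | 310 | 145 ; Tokyo | 34.67 | 176 | 104

Group flights by dest.
Per group compute: ROUND(AVG(seats), 2), MIN(price), SUM(seats).
  Berlin: ids {11, 27, 40} → ROUND(AVG(seats), 2)=35.67, MIN(price)=559, SUM(seats)=107
  Cairo: ids {21, 29, 33, 37} → ROUND(AVG(seats), 2)=25.75, MIN(price)=181, SUM(seats)=103
  Porto: ids {3, 4, 20, 35} → ROUND(AVG(seats), 2)=36.25, MIN(price)=310, SUM(seats)=145
  Tokyo: ids {5, 16, 28} → ROUND(AVG(seats), 2)=34.67, MIN(price)=176, SUM(seats)=104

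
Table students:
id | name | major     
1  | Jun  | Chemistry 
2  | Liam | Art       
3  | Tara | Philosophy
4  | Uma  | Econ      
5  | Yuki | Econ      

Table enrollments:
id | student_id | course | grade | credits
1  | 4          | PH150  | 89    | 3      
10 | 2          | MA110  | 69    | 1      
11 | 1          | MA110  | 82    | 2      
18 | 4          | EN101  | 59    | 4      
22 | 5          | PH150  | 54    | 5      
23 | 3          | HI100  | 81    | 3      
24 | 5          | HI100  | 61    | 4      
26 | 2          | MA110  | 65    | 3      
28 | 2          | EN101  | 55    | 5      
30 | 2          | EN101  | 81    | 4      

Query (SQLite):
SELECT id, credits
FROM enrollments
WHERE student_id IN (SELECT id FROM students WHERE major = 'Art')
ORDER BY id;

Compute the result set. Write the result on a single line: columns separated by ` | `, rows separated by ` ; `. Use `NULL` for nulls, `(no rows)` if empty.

Inner query: students.id where major = 'Art'.
Outer: keep enrollments rows whose student_id is in that set.
Inner query → {2}

10 | 1 ; 26 | 3 ; 28 | 5 ; 30 | 4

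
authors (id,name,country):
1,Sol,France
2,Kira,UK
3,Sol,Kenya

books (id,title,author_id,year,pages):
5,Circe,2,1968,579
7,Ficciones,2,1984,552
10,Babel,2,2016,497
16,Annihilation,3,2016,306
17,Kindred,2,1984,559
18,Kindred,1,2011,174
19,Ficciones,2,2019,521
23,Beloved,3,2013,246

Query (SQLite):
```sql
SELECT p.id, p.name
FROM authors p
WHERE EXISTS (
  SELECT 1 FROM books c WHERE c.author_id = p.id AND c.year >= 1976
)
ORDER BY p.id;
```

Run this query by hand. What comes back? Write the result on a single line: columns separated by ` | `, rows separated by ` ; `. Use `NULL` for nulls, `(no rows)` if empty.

For each authors row, check whether any books with matching author_id has year >= 1976.
Keep rows where that is true.

1 | Sol ; 2 | Kira ; 3 | Sol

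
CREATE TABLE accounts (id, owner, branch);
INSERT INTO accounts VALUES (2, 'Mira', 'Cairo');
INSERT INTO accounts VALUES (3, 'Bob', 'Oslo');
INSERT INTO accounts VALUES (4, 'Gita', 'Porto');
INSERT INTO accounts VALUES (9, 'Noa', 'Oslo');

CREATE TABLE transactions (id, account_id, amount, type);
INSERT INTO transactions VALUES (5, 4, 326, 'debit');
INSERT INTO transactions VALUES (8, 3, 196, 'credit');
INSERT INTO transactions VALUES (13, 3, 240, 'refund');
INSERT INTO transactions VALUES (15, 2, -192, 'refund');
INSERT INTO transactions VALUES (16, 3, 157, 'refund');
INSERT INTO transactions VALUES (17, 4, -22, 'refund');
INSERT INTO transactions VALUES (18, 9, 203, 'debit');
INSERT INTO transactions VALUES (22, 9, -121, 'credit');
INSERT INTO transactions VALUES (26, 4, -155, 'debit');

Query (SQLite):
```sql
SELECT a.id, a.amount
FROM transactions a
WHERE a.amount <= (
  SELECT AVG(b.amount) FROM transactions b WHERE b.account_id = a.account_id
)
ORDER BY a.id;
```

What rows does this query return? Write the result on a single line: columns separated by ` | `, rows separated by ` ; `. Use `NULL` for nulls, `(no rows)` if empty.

For each transactions row a, compute AVG(amount) over rows sharing a.account_id.
Keep row a if a.amount <= that per-group AVG.
  account_id=2: AVG(amount) = -192.0
  account_id=3: AVG(amount) = 197.666667
  account_id=4: AVG(amount) = 49.666667
  account_id=9: AVG(amount) = 41.0

8 | 196 ; 15 | -192 ; 16 | 157 ; 17 | -22 ; 22 | -121 ; 26 | -155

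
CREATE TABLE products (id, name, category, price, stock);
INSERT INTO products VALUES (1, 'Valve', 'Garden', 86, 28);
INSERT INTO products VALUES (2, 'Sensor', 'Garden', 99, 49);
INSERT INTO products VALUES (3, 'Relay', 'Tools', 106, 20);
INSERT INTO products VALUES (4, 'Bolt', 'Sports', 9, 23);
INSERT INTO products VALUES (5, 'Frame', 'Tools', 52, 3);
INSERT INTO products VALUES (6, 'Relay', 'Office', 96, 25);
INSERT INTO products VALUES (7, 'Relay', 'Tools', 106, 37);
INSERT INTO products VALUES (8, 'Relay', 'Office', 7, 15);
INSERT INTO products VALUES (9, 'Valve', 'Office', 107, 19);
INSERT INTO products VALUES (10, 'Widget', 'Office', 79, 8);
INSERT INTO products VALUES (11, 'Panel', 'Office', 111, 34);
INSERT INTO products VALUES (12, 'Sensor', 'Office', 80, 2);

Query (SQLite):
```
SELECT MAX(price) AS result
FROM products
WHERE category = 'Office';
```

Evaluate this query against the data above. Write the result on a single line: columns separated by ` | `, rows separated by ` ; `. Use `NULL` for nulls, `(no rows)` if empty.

111

Rows where category='Office' → price values: [96, 7, 107, 79, 111, 80].
MAX of non-NULL values = 111.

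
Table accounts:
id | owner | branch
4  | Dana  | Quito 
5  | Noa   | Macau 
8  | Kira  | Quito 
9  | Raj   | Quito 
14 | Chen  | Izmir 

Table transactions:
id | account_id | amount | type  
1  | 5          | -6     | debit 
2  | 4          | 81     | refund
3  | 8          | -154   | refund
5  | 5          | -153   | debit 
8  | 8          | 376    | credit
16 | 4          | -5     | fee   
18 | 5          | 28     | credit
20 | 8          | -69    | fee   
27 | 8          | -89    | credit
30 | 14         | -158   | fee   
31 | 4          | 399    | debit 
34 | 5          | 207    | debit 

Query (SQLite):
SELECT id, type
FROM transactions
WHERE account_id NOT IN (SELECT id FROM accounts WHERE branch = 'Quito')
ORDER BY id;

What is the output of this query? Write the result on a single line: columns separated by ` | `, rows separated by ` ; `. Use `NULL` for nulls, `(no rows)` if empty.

1 | debit ; 5 | debit ; 18 | credit ; 30 | fee ; 34 | debit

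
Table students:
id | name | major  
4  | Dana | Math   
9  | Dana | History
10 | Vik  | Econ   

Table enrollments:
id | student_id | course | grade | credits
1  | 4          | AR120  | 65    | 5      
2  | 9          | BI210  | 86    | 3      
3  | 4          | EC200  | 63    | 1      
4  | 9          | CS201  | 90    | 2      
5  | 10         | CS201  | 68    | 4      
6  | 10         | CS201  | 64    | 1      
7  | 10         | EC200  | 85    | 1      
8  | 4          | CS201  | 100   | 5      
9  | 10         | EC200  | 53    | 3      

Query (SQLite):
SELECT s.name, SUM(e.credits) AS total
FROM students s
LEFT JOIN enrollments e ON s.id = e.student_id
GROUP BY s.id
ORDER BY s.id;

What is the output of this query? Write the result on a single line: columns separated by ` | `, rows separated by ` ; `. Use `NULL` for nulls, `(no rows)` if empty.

LEFT JOIN keeps every students row; unmatched ones get NULL for enrollments columns.
Group by students.id and compute SUM(e.credits). SUM over an all-NULL group is NULL.
  4: ids {1, 3, 8} → SUM(e.credits)=11
  9: ids {2, 4} → SUM(e.credits)=5
  10: ids {5, 6, 7, 9} → SUM(e.credits)=9

Dana | 11 ; Dana | 5 ; Vik | 9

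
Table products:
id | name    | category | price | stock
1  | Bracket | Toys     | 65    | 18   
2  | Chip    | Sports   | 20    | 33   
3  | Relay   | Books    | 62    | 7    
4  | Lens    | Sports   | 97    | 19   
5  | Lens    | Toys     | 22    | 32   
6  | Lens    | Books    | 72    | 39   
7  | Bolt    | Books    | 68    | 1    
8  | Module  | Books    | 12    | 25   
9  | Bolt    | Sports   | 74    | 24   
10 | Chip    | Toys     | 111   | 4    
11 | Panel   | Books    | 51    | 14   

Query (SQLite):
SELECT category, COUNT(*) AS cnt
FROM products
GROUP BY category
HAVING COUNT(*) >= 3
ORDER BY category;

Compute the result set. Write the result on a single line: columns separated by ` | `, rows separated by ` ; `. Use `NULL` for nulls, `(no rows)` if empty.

Books | 5 ; Sports | 3 ; Toys | 3

Partition products by category; compute COUNT(*) within each group.
HAVING: keep groups with count ≥ 3.
  Books: ids {3, 6, 7, 8, 11} → COUNT(*)=5
  Sports: ids {2, 4, 9} → COUNT(*)=3
  Toys: ids {1, 5, 10} → COUNT(*)=3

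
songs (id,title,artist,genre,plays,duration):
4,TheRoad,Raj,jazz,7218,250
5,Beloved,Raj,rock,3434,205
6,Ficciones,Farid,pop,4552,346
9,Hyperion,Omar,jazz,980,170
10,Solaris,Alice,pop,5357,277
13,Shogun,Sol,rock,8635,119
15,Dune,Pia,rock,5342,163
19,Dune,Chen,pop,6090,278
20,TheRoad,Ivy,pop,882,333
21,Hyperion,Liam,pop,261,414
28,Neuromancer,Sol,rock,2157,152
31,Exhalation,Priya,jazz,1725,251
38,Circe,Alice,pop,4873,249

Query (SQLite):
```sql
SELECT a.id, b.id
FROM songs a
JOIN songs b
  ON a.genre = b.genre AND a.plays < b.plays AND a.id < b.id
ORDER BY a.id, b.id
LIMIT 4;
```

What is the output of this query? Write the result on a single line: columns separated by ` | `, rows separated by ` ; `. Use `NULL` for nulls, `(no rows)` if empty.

5 | 13 ; 5 | 15 ; 6 | 10 ; 6 | 19

Pairs (a,b) with same genre, a.plays < b.plays, a.id < b.id.
genre groups: jazz:{4,9,31} pop:{6,10,19,20,21,38} rock:{5,13,15,28}
Ordered by (a.id, b.id); first 4.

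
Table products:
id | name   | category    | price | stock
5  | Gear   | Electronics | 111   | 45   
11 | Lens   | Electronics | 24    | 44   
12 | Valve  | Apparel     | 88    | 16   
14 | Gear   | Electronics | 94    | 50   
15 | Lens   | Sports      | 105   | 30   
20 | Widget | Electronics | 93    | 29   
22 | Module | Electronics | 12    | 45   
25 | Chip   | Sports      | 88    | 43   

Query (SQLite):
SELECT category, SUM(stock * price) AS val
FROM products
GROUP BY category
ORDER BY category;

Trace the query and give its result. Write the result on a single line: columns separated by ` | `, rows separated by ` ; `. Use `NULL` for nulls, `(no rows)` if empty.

Apparel | 1408 ; Electronics | 13988 ; Sports | 6934

For each row compute stock * price.
Group by category; take SUM of the expression per group.
  Apparel: ids {12} → SUM(stock * price)=1408
  Electronics: ids {5, 11, 14, 20, 22} → SUM(stock * price)=13988
  Sports: ids {15, 25} → SUM(stock * price)=6934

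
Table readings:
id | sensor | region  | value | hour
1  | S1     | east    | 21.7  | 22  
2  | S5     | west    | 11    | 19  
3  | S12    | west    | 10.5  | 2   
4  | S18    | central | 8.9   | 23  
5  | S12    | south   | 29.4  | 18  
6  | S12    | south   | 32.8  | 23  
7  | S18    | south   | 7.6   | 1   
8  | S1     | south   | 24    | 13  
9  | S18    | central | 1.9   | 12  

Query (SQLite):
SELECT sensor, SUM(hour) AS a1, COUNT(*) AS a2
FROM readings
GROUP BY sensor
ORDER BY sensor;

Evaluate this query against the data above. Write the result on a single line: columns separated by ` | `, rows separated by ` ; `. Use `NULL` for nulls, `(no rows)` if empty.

S1 | 35 | 2 ; S12 | 43 | 3 ; S18 | 36 | 3 ; S5 | 19 | 1

Group readings by sensor.
Per group compute: SUM(hour), COUNT(*).
  S1: ids {1, 8} → SUM(hour)=35, COUNT(*)=2
  S12: ids {3, 5, 6} → SUM(hour)=43, COUNT(*)=3
  S18: ids {4, 7, 9} → SUM(hour)=36, COUNT(*)=3
  S5: ids {2} → SUM(hour)=19, COUNT(*)=1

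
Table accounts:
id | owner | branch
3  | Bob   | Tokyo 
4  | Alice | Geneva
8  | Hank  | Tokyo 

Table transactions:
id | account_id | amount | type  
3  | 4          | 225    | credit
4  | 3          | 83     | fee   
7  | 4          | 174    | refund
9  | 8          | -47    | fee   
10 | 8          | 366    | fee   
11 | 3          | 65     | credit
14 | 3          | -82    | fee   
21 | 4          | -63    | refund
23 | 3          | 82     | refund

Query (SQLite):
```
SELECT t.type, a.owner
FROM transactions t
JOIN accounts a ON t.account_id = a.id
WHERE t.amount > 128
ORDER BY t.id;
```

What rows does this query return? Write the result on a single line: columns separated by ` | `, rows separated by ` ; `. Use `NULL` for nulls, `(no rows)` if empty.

Each transactions row matches the accounts row where account_id = accounts.id.
Then keep rows with t.amount > 128.

credit | Alice ; refund | Alice ; fee | Hank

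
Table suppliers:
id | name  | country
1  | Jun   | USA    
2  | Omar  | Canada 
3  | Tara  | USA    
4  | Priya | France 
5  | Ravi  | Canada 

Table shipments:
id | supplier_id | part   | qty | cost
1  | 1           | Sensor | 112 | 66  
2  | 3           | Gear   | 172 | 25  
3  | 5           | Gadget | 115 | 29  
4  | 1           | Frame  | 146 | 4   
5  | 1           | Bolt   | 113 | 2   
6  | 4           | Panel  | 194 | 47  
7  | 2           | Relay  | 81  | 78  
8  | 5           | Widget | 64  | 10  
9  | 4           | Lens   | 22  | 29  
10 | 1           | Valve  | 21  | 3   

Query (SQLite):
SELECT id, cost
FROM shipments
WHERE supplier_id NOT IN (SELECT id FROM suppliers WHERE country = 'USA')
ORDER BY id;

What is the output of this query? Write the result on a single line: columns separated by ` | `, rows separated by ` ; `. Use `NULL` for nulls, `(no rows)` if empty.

3 | 29 ; 6 | 47 ; 7 | 78 ; 8 | 10 ; 9 | 29

Inner query: suppliers.id where country = 'USA'.
Outer: keep shipments rows whose supplier_id is not in that set.
Inner query → {1, 3}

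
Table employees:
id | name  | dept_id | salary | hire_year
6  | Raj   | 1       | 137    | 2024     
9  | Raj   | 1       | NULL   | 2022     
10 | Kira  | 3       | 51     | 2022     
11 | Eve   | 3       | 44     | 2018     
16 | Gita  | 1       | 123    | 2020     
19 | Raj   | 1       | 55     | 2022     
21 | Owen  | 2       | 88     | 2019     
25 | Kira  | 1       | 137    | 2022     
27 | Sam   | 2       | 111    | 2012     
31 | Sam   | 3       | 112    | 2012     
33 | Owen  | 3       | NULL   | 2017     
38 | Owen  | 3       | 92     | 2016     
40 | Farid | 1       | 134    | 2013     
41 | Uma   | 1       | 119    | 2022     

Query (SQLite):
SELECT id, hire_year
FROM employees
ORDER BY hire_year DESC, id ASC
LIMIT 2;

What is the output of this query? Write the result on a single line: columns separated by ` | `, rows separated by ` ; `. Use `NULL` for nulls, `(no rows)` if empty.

6 | 2024 ; 9 | 2022

Sort by hire_year desc, tiebreak id asc: (2024, id=6), (2022, id=9), (2022, id=10), (2022, id=19), (2022, id=25) …. Take first 2.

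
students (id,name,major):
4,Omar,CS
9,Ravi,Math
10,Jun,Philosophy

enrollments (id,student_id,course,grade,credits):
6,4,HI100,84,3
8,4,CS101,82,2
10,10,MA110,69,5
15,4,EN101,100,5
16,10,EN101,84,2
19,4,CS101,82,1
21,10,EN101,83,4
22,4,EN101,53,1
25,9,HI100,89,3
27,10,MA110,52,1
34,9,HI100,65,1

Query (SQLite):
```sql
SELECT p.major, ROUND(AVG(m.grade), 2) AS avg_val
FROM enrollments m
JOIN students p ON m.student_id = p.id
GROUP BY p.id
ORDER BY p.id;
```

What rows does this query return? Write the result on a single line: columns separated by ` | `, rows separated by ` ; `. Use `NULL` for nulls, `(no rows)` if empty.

CS | 80.2 ; Math | 77 ; Philosophy | 72

Join each enrollments row to its students via student_id.
Group joined rows by students.id; compute ROUND(AVG(m.grade), 2) per group.
  4: ids {6, 8, 15, 19, 22} → ROUND(AVG(m.grade), 2)=80.2
  9: ids {25, 34} → ROUND(AVG(m.grade), 2)=77
  10: ids {10, 16, 21, 27} → ROUND(AVG(m.grade), 2)=72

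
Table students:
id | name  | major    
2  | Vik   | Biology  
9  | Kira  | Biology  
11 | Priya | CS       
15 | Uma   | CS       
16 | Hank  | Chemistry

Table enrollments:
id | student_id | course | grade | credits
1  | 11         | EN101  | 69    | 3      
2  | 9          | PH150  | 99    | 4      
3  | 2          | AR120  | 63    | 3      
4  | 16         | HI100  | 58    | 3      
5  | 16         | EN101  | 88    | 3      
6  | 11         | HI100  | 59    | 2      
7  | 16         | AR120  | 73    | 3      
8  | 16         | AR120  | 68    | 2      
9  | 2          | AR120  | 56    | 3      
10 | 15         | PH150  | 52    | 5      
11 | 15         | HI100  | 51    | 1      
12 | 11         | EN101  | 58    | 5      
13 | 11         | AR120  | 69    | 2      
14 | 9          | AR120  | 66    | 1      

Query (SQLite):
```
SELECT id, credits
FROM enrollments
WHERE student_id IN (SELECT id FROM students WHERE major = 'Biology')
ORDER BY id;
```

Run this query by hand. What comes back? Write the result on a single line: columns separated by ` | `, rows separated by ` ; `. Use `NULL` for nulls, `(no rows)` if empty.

Inner query: students.id where major = 'Biology'.
Outer: keep enrollments rows whose student_id is in that set.
Inner query → {2, 9}

2 | 4 ; 3 | 3 ; 9 | 3 ; 14 | 1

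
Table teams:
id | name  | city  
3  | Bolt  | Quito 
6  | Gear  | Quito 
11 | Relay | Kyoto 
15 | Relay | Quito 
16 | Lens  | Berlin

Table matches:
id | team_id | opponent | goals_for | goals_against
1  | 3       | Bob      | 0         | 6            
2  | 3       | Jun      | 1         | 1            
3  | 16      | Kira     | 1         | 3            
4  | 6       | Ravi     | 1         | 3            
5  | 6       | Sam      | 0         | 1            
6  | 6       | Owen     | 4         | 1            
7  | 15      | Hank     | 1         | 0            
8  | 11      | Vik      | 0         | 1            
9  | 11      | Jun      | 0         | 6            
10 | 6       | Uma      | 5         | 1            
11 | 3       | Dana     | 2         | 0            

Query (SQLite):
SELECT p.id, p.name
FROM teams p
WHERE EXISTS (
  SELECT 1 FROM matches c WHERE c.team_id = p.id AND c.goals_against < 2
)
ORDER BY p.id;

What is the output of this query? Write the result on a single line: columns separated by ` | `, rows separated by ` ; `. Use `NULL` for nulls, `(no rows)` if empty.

For each teams row, check whether any matches with matching team_id has goals_against < 2.
Keep rows where that is true.

3 | Bolt ; 6 | Gear ; 11 | Relay ; 15 | Relay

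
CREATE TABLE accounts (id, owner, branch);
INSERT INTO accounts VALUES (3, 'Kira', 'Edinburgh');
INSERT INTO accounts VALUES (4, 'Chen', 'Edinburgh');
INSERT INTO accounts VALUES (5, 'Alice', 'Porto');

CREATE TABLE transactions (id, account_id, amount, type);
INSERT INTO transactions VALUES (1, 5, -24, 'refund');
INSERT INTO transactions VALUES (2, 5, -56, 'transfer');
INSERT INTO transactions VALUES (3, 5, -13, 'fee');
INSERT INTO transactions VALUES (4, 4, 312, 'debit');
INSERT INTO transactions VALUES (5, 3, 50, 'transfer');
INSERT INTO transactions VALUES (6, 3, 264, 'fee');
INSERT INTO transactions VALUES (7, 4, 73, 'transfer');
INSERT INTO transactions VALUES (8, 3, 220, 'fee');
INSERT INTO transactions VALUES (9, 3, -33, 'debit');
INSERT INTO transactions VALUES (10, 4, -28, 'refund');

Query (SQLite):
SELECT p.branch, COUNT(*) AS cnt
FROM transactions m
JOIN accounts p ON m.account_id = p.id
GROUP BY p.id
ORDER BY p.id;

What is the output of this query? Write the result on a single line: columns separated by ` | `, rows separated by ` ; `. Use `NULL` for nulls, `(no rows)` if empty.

Edinburgh | 4 ; Edinburgh | 3 ; Porto | 3

Join each transactions row to its accounts via account_id.
Group joined rows by accounts.id; compute COUNT(*) per group.
  3: ids {5, 6, 8, 9} → COUNT(*)=4
  4: ids {4, 7, 10} → COUNT(*)=3
  5: ids {1, 2, 3} → COUNT(*)=3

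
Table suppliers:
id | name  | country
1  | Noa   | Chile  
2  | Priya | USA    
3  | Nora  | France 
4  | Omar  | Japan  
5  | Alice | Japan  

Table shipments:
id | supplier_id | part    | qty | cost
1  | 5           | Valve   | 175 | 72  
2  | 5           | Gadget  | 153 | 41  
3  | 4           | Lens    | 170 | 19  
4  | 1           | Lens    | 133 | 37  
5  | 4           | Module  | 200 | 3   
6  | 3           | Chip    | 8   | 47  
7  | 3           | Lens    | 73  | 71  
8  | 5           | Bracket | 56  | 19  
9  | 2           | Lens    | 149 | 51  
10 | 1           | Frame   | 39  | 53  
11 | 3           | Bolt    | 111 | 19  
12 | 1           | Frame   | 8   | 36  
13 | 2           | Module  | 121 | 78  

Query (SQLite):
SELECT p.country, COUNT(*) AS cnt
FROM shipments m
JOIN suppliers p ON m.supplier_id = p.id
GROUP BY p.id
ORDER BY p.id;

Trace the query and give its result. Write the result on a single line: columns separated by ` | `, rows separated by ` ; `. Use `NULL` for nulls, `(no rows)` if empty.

Join each shipments row to its suppliers via supplier_id.
Group joined rows by suppliers.id; compute COUNT(*) per group.
  1: ids {4, 10, 12} → COUNT(*)=3
  2: ids {9, 13} → COUNT(*)=2
  3: ids {6, 7, 11} → COUNT(*)=3
  4: ids {3, 5} → COUNT(*)=2
  5: ids {1, 2, 8} → COUNT(*)=3

Chile | 3 ; USA | 2 ; France | 3 ; Japan | 2 ; Japan | 3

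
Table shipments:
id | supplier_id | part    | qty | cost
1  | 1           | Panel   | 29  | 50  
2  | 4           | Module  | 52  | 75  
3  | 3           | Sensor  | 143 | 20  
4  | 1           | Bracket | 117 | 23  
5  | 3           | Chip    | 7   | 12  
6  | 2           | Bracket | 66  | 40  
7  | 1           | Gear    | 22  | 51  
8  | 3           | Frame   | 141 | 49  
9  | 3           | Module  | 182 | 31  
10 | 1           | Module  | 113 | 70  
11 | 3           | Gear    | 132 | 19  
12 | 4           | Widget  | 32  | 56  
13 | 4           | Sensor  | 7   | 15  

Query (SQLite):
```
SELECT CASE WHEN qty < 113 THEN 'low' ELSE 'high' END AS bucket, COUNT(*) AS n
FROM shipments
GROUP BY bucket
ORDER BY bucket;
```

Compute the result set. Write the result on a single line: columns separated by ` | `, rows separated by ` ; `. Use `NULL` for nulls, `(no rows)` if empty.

high | 6 ; low | 7

Bucket rows by qty < 113 → 'low' else 'high'; count each bucket.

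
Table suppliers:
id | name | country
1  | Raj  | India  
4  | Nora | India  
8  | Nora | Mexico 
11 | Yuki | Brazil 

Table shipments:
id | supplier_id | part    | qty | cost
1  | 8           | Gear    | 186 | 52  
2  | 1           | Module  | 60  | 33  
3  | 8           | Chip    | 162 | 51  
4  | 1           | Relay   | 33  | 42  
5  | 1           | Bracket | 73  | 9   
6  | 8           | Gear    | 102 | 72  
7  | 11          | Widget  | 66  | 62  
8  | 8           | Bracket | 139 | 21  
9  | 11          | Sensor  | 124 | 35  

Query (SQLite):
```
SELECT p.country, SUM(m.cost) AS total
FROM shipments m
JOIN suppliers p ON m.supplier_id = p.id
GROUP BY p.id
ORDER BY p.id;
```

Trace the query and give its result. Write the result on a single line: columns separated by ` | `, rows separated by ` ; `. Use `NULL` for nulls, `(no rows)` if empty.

Join each shipments row to its suppliers via supplier_id.
Group joined rows by suppliers.id; compute SUM(m.cost) per group.
  1: ids {2, 4, 5} → SUM(m.cost)=84
  8: ids {1, 3, 6, 8} → SUM(m.cost)=196
  11: ids {7, 9} → SUM(m.cost)=97

India | 84 ; Mexico | 196 ; Brazil | 97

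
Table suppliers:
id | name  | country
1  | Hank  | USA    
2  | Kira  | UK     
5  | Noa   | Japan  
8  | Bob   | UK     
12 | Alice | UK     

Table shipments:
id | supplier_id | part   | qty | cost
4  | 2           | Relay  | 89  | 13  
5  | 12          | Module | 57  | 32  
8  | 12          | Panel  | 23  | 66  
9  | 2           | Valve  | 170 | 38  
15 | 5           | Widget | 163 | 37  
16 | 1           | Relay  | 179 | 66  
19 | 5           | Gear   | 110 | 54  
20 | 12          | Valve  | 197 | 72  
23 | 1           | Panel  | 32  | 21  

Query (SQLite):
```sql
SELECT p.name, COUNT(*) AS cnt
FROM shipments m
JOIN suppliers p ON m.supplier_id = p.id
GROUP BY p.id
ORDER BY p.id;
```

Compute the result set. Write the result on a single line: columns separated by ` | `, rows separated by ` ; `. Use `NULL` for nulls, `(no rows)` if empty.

Hank | 2 ; Kira | 2 ; Noa | 2 ; Alice | 3

Join each shipments row to its suppliers via supplier_id.
Group joined rows by suppliers.id; compute COUNT(*) per group.
  1: ids {16, 23} → COUNT(*)=2
  2: ids {4, 9} → COUNT(*)=2
  5: ids {15, 19} → COUNT(*)=2
  12: ids {5, 8, 20} → COUNT(*)=3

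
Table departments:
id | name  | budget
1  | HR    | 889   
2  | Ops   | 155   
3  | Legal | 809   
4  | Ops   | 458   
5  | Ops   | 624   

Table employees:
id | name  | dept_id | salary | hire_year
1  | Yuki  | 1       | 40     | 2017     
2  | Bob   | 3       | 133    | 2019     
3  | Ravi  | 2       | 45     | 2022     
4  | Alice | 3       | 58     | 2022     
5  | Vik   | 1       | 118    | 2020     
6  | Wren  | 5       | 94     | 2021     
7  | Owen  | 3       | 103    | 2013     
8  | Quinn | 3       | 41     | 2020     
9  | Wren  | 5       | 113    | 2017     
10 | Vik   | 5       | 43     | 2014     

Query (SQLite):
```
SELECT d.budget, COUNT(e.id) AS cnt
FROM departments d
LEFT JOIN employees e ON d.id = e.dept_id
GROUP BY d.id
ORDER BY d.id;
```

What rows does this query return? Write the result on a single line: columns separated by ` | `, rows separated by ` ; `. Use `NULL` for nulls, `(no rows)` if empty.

LEFT JOIN keeps every departments row; unmatched ones get NULL for employees columns.
Group by departments.id and compute COUNT(e.id). COUNT(col) of an all-NULL group is 0.
  1: ids {1, 5} → COUNT(e.id)=2
  2: ids {3} → COUNT(e.id)=1
  3: ids {2, 4, 7, 8} → COUNT(e.id)=4
  4: ids {—} → COUNT(e.id)=0
  5: ids {6, 9, 10} → COUNT(e.id)=3

889 | 2 ; 155 | 1 ; 809 | 4 ; 458 | 0 ; 624 | 3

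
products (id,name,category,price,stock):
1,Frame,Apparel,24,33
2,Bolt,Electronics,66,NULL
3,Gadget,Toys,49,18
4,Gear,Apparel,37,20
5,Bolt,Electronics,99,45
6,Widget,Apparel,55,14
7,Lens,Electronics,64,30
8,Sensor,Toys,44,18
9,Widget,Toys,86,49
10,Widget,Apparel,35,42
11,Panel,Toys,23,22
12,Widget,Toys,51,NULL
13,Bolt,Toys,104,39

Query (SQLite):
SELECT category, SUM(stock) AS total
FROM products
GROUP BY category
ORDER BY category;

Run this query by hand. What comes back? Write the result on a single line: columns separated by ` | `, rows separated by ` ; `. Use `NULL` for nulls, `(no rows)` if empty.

Apparel | 109 ; Electronics | 75 ; Toys | 146

Partition products by category; compute SUM(stock) within each group.
  Apparel: ids {1, 4, 6, 10} → SUM(stock)=109
  Electronics: ids {2, 5, 7} → SUM(stock)=75
  Toys: ids {3, 8, 9, 11, 12, 13} → SUM(stock)=146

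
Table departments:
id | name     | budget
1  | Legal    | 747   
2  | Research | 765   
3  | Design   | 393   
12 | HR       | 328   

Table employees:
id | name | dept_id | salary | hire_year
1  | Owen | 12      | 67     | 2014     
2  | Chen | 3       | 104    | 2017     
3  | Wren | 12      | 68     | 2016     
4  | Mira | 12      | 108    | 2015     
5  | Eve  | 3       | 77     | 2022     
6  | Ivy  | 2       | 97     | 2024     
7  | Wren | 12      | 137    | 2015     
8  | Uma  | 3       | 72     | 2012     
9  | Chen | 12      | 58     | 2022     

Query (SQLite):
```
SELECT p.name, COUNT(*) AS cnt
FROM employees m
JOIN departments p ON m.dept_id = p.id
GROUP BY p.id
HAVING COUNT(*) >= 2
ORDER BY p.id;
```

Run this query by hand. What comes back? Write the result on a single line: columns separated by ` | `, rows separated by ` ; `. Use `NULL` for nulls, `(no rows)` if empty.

Join each employees row to its departments via dept_id.
Group joined rows by departments.id; compute COUNT(*) per group.
HAVING: keep groups with count ≥ 2.
  2: ids {6} → COUNT(*)=1
  3: ids {2, 5, 8} → COUNT(*)=3
  12: ids {1, 3, 4, 7, 9} → COUNT(*)=5

Design | 3 ; HR | 5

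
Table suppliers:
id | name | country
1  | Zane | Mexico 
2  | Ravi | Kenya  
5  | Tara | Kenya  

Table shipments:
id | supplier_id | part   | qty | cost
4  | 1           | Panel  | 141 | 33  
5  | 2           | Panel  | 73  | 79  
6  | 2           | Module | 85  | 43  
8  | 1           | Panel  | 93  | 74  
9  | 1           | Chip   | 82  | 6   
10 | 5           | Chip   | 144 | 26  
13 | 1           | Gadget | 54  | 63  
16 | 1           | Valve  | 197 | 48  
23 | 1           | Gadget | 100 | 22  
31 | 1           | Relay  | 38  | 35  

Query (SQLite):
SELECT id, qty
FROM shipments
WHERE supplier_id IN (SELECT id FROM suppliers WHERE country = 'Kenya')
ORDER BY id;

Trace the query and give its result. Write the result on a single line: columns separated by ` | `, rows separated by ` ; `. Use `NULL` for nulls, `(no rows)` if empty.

5 | 73 ; 6 | 85 ; 10 | 144

Inner query: suppliers.id where country = 'Kenya'.
Outer: keep shipments rows whose supplier_id is in that set.
Inner query → {2, 5}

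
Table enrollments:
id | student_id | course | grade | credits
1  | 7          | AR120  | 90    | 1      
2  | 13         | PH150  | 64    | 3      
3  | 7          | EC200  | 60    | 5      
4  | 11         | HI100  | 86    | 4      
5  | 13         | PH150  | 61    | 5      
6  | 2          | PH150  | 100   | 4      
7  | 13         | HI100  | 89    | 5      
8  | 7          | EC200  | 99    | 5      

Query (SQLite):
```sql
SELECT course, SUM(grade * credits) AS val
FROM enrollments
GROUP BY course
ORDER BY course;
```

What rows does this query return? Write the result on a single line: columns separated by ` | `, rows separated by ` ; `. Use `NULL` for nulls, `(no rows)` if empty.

For each row compute grade * credits.
Group by course; take SUM of the expression per group.
  AR120: ids {1} → SUM(grade * credits)=90
  EC200: ids {3, 8} → SUM(grade * credits)=795
  HI100: ids {4, 7} → SUM(grade * credits)=789
  PH150: ids {2, 5, 6} → SUM(grade * credits)=897

AR120 | 90 ; EC200 | 795 ; HI100 | 789 ; PH150 | 897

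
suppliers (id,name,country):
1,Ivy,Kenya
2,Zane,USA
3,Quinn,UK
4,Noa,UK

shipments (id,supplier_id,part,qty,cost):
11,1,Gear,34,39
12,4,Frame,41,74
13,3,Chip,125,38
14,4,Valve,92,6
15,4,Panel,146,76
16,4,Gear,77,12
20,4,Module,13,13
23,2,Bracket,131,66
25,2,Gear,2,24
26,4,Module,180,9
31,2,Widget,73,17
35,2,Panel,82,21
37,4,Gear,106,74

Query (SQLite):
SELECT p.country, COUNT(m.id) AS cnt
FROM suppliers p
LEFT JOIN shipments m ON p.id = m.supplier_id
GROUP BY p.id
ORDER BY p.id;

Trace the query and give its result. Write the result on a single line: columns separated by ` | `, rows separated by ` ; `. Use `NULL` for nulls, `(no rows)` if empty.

Kenya | 1 ; USA | 4 ; UK | 1 ; UK | 7

LEFT JOIN keeps every suppliers row; unmatched ones get NULL for shipments columns.
Group by suppliers.id and compute COUNT(m.id). COUNT(col) of an all-NULL group is 0.
  1: ids {11} → COUNT(m.id)=1
  2: ids {23, 25, 31, 35} → COUNT(m.id)=4
  3: ids {13} → COUNT(m.id)=1
  4: ids {12, 14, 15, 16, 20, 26, 37} → COUNT(m.id)=7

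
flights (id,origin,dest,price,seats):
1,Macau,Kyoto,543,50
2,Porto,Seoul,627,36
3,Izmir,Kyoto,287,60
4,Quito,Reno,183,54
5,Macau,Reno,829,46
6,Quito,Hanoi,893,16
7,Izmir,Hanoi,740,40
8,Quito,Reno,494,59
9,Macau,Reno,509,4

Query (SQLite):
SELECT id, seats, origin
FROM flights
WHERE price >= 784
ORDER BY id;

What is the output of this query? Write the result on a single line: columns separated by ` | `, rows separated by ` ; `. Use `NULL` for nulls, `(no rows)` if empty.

price >= 784: ids {5, 6}

5 | 46 | Macau ; 6 | 16 | Quito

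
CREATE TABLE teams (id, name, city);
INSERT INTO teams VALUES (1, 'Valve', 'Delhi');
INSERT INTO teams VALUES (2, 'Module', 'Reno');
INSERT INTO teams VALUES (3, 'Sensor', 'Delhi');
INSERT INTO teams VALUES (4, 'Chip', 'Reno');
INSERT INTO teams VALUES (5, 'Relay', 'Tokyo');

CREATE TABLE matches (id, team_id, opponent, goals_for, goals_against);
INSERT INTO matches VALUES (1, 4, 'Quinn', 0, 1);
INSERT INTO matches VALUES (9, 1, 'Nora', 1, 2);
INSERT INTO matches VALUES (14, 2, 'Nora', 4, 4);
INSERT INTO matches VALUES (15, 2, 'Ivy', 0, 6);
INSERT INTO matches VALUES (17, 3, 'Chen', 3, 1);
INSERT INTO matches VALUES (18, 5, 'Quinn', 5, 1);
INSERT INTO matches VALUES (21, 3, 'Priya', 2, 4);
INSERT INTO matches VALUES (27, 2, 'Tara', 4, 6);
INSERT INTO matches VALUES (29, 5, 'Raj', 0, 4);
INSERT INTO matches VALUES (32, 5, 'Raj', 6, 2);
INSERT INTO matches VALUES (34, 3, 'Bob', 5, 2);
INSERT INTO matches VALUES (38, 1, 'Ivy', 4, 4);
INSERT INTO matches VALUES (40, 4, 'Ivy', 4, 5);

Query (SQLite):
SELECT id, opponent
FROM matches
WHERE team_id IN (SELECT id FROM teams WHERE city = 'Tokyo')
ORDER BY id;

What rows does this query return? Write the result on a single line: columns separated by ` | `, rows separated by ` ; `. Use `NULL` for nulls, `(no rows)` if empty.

Inner query: teams.id where city = 'Tokyo'.
Outer: keep matches rows whose team_id is in that set.
Inner query → {5}

18 | Quinn ; 29 | Raj ; 32 | Raj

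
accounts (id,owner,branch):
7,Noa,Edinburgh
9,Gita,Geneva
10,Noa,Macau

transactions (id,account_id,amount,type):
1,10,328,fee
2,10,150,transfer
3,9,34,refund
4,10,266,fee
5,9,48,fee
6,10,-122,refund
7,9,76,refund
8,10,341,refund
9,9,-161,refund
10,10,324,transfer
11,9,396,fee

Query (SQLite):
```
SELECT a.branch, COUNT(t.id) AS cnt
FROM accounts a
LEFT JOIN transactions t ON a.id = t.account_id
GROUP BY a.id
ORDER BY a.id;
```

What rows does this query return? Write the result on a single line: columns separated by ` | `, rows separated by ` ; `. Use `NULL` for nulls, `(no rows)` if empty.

Edinburgh | 0 ; Geneva | 5 ; Macau | 6

LEFT JOIN keeps every accounts row; unmatched ones get NULL for transactions columns.
Group by accounts.id and compute COUNT(t.id). COUNT(col) of an all-NULL group is 0.
  7: ids {—} → COUNT(t.id)=0
  9: ids {3, 5, 7, 9, 11} → COUNT(t.id)=5
  10: ids {1, 2, 4, 6, 8, 10} → COUNT(t.id)=6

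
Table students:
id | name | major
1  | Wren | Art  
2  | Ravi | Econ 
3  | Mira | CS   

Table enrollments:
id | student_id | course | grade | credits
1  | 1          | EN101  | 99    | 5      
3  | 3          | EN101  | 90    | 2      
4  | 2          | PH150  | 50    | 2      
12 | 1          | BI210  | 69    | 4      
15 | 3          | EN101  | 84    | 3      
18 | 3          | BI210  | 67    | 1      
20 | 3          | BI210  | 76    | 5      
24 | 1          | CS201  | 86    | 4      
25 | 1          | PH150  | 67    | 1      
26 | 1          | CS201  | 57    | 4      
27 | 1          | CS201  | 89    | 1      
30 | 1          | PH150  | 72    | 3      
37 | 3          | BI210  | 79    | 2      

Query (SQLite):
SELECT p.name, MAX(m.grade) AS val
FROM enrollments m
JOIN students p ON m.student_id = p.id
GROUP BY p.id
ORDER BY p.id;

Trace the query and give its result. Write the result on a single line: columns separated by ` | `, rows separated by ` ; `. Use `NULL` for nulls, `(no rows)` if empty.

Join each enrollments row to its students via student_id.
Group joined rows by students.id; compute MAX(m.grade) per group.
  1: ids {1, 12, 24, 25, 26, 27, 30} → MAX(m.grade)=99
  2: ids {4} → MAX(m.grade)=50
  3: ids {3, 15, 18, 20, 37} → MAX(m.grade)=90

Wren | 99 ; Ravi | 50 ; Mira | 90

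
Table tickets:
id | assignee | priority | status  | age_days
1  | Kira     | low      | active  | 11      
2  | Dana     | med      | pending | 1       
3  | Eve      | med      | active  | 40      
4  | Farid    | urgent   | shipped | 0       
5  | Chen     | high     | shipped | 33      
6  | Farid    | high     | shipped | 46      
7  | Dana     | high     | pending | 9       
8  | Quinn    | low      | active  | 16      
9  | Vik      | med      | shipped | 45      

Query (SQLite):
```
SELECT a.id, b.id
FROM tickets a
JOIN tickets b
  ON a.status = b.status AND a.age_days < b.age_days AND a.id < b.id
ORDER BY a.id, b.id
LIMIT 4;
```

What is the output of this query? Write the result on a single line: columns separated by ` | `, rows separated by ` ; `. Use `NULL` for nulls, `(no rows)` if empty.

Pairs (a,b) with same status, a.age_days < b.age_days, a.id < b.id.
status groups: active:{1,3,8} pending:{2,7} shipped:{4,5,6,9}
Ordered by (a.id, b.id); first 4.

1 | 3 ; 1 | 8 ; 2 | 7 ; 4 | 5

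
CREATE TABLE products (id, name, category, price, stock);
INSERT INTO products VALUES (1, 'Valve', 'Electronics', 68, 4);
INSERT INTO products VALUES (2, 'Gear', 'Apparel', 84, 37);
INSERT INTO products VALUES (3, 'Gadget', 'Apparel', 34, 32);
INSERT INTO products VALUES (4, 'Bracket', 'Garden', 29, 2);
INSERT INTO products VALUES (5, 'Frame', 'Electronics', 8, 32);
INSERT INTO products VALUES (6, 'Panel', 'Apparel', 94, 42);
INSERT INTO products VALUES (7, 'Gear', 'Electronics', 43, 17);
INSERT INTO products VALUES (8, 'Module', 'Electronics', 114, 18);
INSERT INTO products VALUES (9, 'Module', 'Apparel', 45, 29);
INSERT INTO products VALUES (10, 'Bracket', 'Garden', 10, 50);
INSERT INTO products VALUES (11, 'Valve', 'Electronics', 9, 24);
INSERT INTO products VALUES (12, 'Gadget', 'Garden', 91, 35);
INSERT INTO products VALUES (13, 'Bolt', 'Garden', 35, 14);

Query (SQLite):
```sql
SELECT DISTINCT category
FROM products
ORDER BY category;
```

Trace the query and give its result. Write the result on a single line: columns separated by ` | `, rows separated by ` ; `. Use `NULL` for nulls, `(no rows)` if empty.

Apparel ; Electronics ; Garden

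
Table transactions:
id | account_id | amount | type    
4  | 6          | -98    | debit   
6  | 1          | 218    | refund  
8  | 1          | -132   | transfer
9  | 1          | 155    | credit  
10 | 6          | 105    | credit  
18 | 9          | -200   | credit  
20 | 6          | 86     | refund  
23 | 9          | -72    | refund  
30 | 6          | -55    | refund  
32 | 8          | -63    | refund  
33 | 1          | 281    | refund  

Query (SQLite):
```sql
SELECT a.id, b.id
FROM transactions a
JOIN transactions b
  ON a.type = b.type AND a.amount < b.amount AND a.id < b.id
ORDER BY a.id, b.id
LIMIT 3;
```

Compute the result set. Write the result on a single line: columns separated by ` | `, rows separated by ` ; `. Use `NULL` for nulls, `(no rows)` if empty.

Pairs (a,b) with same type, a.amount < b.amount, a.id < b.id.
type groups: credit:{9,10,18} debit:{4} refund:{6,20,23,30,32,33} transfer:{8}
Ordered by (a.id, b.id); first 3.

6 | 33 ; 20 | 33 ; 23 | 30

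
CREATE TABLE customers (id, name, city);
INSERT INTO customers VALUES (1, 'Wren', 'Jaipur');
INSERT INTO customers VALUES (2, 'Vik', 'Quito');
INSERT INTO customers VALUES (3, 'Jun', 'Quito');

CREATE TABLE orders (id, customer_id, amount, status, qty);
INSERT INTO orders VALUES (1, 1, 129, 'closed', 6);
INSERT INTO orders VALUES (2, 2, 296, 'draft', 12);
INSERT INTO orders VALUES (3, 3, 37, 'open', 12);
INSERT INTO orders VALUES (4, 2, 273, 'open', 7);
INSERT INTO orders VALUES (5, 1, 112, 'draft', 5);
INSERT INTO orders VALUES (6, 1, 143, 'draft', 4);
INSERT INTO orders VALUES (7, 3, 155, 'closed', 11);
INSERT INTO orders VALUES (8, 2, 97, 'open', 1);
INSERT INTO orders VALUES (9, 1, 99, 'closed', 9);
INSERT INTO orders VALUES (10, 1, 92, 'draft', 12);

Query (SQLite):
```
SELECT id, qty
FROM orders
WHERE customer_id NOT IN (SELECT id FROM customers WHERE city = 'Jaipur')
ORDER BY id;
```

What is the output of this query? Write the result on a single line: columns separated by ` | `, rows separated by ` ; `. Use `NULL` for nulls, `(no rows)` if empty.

2 | 12 ; 3 | 12 ; 4 | 7 ; 7 | 11 ; 8 | 1

Inner query: customers.id where city = 'Jaipur'.
Outer: keep orders rows whose customer_id is not in that set.
Inner query → {1}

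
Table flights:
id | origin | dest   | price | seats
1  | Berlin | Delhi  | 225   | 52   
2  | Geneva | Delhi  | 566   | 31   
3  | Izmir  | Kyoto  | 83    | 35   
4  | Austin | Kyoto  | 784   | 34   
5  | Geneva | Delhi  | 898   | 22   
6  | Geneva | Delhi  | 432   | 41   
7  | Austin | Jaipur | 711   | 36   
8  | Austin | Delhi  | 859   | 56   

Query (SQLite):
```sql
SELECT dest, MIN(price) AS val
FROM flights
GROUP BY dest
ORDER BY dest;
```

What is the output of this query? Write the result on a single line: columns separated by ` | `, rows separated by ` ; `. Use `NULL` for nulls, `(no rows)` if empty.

Delhi | 225 ; Jaipur | 711 ; Kyoto | 83

Partition flights by dest; compute MIN(price) within each group.
  Delhi: ids {1, 2, 5, 6, 8} → MIN(price)=225
  Jaipur: ids {7} → MIN(price)=711
  Kyoto: ids {3, 4} → MIN(price)=83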